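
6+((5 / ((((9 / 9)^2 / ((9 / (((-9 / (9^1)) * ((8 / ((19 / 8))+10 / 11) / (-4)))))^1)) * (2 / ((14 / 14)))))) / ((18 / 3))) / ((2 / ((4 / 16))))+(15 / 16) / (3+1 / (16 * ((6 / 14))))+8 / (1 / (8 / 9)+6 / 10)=282518431 / 24838896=11.37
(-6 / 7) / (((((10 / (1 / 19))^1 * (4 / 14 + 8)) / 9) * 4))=-27 / 22040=-0.00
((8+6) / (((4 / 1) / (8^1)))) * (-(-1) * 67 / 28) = 67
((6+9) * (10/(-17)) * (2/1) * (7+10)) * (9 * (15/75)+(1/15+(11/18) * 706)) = -389980/3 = -129993.33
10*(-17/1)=-170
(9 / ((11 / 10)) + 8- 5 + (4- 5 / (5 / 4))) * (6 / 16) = 369 / 88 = 4.19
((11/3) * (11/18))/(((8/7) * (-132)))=-77/5184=-0.01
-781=-781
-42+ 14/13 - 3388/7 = -6824/13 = -524.92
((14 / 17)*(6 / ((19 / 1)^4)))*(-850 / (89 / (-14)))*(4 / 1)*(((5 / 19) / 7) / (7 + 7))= 12000 / 220372811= 0.00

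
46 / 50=23 / 25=0.92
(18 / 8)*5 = 45 / 4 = 11.25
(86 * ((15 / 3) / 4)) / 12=215 / 24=8.96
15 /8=1.88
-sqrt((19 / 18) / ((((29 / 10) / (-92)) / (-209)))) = -38 * sqrt(36685) / 87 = -83.66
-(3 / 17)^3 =-27 / 4913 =-0.01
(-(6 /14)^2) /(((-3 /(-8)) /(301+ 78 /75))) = -147.94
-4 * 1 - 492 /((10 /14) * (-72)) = 167 /30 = 5.57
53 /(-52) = -1.02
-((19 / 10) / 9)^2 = -361 / 8100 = -0.04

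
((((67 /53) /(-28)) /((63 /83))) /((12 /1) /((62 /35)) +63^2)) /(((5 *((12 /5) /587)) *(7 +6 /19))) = -1922676823 /19220022907344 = -0.00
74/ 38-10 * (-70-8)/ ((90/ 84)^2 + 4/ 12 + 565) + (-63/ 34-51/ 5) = -9391016131/ 1075883930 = -8.73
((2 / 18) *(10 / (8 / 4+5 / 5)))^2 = 100 / 729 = 0.14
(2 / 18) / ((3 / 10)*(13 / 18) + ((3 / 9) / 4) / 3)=5 / 11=0.45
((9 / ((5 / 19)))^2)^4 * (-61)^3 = -165942790209990928414341 / 390625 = -424813542937576776.74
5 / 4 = 1.25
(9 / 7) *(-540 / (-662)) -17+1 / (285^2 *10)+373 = 671959806817 / 1881983250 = 357.05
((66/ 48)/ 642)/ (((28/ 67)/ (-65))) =-47905/ 143808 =-0.33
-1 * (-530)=530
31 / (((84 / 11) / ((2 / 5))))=341 / 210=1.62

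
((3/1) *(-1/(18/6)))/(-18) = 1/18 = 0.06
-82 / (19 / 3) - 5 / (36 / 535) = -59681 / 684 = -87.25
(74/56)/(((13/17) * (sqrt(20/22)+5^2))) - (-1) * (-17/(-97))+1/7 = 0.38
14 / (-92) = -7 / 46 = -0.15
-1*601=-601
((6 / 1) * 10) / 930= 2 / 31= 0.06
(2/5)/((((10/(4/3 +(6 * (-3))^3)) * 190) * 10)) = -4373/35625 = -0.12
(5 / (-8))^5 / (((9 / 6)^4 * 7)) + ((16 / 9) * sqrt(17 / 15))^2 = 62343397 / 17418240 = 3.58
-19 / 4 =-4.75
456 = 456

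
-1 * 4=-4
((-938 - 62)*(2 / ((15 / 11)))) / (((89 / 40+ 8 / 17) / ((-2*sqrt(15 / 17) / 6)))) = 176000*sqrt(255) / 16497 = 170.36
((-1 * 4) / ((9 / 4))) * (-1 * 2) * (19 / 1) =608 / 9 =67.56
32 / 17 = 1.88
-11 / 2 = -5.50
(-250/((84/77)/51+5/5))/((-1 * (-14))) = -23375/1337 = -17.48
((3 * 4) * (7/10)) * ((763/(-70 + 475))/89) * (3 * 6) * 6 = 42728/2225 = 19.20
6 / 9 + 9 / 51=43 / 51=0.84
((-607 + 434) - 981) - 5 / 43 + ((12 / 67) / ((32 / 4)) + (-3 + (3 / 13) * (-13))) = -6684461 / 5762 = -1160.09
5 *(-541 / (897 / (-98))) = 265090 / 897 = 295.53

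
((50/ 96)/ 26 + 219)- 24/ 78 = 272953/ 1248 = 218.71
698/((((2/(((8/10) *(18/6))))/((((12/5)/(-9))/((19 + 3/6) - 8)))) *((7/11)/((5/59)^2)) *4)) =-30712/560441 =-0.05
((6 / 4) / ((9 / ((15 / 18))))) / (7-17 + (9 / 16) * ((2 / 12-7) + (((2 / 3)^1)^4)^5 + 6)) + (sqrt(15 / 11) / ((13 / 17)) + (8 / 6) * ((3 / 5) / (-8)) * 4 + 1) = 380741955789 / 648918833315 + 17 * sqrt(165) / 143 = 2.11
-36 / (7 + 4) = -36 / 11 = -3.27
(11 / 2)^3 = 166.38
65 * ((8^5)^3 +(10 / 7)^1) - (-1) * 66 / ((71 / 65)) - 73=2286984185774160.28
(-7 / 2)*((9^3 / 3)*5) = -8505 / 2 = -4252.50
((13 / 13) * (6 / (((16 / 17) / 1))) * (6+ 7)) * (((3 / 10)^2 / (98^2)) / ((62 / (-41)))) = -244647 / 476358400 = -0.00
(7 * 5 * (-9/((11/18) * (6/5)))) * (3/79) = -14175/869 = -16.31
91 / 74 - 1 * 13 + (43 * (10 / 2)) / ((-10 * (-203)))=-87611 / 7511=-11.66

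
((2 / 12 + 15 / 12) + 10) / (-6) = -137 / 72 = -1.90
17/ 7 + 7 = 66/ 7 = 9.43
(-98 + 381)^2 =80089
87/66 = 29/22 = 1.32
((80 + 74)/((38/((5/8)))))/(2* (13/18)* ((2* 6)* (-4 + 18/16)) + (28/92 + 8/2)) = -26565/477508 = -0.06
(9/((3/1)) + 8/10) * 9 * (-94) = -16074/5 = -3214.80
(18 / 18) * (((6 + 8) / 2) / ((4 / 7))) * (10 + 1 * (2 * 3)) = 196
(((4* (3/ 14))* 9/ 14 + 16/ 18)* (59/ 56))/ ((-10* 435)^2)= 7493/ 93462012000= 0.00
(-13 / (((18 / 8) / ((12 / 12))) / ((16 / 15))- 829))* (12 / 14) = 4992 / 370447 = 0.01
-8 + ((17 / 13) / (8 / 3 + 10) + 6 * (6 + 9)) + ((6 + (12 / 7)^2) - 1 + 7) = 2348999 / 24206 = 97.04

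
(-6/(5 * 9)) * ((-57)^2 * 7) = -15162/5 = -3032.40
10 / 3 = 3.33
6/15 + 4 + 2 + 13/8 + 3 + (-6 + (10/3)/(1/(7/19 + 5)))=17419/760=22.92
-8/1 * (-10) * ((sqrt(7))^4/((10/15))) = 5880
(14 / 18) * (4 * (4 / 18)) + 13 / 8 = 1501 / 648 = 2.32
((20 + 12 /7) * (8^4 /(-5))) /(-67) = 622592 /2345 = 265.50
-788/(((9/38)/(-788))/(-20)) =-471917440/9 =-52435271.11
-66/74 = -33/37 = -0.89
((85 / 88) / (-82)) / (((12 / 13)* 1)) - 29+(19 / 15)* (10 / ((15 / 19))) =-16844287 / 1298880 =-12.97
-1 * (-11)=11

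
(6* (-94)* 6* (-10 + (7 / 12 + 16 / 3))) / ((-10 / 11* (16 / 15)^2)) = -3419955 / 256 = -13359.20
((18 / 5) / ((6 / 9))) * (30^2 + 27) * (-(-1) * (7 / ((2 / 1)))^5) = 420662403 / 160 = 2629140.02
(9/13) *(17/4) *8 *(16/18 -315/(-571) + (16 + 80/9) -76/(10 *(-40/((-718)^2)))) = 427973381464/185575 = 2306201.71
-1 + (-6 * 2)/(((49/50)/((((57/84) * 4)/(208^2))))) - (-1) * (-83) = -84.00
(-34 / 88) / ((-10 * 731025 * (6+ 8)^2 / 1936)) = 187 / 358202250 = 0.00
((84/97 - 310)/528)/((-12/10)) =6815/13968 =0.49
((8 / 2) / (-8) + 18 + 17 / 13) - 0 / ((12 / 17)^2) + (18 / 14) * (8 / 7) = 25833 / 1274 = 20.28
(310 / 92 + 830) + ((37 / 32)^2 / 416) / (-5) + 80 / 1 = 44744262913 / 48988160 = 913.37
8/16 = 1/2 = 0.50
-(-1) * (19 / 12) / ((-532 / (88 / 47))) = -11 / 1974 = -0.01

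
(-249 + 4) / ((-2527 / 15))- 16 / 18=1837 / 3249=0.57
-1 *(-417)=417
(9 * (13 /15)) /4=39 /20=1.95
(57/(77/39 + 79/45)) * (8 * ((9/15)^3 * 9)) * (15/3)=6482268/5455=1188.32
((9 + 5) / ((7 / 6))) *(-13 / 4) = -39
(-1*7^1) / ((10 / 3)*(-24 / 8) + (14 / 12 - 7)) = 42 / 95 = 0.44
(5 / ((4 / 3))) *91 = 1365 / 4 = 341.25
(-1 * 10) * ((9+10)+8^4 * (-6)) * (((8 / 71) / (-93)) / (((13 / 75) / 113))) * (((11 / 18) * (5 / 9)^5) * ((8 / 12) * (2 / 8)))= -3668792187500 / 3509104923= -1045.51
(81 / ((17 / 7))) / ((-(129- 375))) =189 / 1394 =0.14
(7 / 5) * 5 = 7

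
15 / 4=3.75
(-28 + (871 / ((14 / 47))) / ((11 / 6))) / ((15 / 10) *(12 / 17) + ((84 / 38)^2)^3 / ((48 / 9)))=96497453124935 / 1412419819734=68.32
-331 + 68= -263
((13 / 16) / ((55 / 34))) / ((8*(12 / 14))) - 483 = -10199413 / 21120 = -482.93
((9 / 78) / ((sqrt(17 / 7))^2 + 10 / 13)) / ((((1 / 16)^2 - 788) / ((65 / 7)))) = -8320 / 19567519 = -0.00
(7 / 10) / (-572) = -7 / 5720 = -0.00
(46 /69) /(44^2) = 0.00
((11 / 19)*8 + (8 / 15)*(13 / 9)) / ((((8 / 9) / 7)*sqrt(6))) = 6062*sqrt(6) / 855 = 17.37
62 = 62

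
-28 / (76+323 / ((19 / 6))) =-14 / 89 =-0.16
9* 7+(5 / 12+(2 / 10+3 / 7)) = 26899 / 420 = 64.05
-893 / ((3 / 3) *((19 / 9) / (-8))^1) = 3384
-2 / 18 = -1 / 9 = -0.11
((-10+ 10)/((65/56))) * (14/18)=0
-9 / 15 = -3 / 5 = -0.60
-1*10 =-10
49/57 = 0.86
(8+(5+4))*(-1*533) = -9061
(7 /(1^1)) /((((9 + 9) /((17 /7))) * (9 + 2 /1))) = 0.09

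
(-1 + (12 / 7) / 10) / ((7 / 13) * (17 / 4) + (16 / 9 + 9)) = -13572 / 214025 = -0.06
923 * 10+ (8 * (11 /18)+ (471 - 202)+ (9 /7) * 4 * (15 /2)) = 601175 /63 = 9542.46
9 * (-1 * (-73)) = 657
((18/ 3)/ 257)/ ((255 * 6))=0.00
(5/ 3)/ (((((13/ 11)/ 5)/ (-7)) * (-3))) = 1925/ 117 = 16.45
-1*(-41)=41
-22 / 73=-0.30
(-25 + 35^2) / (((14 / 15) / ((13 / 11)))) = 1519.48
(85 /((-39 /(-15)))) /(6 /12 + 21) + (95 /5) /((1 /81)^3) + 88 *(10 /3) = 16933799053 /1677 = 10097673.85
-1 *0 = 0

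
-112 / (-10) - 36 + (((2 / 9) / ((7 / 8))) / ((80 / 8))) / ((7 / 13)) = -24.75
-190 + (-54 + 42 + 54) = -148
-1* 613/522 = -613/522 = -1.17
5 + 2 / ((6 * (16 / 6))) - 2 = 25 / 8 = 3.12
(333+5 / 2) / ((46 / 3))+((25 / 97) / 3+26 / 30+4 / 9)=23.28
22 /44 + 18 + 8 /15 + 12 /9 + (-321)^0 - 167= -4369 /30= -145.63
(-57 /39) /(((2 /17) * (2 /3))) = -969 /52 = -18.63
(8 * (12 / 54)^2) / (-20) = -8 / 405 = -0.02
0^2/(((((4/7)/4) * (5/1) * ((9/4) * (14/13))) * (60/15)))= 0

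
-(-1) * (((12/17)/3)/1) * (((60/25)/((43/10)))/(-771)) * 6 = -192/187867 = -0.00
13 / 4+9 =49 / 4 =12.25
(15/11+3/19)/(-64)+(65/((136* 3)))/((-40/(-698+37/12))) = 22462447/8186112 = 2.74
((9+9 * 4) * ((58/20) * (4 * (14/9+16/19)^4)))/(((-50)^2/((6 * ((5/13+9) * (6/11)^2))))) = 639842714752/5534863191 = 115.60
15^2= 225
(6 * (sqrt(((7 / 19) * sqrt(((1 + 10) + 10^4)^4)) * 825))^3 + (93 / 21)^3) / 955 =29791 / 327565 + 34764470825619150 * sqrt(4389) / 68951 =33402413218134.64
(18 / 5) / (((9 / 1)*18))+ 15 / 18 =77 / 90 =0.86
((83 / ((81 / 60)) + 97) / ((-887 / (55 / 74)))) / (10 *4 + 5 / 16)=-376552 / 114308577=-0.00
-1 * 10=-10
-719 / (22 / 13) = -9347 / 22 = -424.86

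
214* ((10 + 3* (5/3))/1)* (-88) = -282480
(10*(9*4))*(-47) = -16920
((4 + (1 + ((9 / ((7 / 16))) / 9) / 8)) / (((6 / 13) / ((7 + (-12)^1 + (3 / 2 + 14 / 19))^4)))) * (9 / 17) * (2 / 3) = 8352264375 / 35447312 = 235.62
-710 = -710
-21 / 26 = -0.81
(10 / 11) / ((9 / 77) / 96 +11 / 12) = 1344 / 1357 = 0.99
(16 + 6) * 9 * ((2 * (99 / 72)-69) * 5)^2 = 173806875 / 8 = 21725859.38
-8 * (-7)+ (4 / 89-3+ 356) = 36405 / 89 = 409.04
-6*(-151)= 906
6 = 6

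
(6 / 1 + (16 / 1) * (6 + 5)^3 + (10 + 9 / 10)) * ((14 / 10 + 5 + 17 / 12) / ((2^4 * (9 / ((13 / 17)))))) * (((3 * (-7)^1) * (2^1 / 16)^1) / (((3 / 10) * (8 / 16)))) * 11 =-653970317 / 3840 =-170304.77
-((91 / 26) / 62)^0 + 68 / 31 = 37 / 31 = 1.19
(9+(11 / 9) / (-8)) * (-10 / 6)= -3185 / 216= -14.75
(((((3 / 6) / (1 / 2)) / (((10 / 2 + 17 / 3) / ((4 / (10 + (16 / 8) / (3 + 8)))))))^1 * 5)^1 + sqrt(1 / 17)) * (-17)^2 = 47685 / 896 + 17 * sqrt(17) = 123.31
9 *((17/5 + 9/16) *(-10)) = -2853/8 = -356.62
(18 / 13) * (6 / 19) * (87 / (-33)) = -3132 / 2717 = -1.15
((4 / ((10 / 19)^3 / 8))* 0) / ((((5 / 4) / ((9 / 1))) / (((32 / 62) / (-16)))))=0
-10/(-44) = 5/22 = 0.23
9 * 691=6219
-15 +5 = -10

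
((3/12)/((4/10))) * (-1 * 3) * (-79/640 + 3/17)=-1731/17408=-0.10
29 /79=0.37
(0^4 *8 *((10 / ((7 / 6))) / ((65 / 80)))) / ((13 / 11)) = 0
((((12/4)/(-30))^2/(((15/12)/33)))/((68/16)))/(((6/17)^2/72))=4488/125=35.90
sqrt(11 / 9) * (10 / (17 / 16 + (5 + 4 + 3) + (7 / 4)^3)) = 640 * sqrt(11) / 3537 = 0.60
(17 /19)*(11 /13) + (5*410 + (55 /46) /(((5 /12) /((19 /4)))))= 23455571 /11362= 2064.39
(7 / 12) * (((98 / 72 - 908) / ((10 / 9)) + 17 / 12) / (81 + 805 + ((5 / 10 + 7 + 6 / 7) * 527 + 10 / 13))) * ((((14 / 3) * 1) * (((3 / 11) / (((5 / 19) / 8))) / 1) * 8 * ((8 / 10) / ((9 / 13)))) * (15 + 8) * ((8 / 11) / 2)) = -316938989121664 / 1179745144875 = -268.65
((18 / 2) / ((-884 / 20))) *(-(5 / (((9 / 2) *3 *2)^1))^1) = 25 / 663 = 0.04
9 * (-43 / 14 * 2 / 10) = -387 / 70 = -5.53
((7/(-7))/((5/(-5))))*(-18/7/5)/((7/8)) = -144/245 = -0.59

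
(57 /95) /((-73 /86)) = -258 /365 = -0.71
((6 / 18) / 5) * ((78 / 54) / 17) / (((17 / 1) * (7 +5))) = 13 / 468180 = 0.00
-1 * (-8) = 8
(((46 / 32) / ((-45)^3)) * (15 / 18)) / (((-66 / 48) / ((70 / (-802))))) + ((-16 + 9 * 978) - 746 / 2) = 1623180158659 / 192937140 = 8413.00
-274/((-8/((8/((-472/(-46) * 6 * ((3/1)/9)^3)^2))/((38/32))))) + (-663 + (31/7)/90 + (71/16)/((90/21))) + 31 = -391032992633/666681120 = -586.54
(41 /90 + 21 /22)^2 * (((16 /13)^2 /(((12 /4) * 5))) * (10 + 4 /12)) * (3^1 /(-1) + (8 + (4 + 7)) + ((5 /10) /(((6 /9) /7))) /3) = 68629504256 /1863415125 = 36.83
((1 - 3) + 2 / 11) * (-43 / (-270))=-86 / 297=-0.29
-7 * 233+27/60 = -32611/20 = -1630.55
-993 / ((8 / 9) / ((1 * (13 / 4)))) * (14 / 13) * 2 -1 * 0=-62559 / 8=-7819.88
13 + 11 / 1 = 24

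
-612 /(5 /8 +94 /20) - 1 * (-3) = -7947 /71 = -111.93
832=832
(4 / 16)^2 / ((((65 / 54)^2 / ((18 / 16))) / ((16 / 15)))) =2187 / 42250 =0.05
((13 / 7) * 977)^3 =2048866908101 / 343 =5973372909.92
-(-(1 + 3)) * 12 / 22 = 24 / 11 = 2.18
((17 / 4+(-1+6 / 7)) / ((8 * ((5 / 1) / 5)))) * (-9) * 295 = -305325 / 224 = -1363.06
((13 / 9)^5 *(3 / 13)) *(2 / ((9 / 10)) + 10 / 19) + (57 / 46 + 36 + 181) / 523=356735848787 / 80974247994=4.41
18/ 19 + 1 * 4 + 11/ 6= 773/ 114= 6.78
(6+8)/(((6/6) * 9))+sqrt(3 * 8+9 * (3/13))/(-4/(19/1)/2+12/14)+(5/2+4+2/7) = 15.13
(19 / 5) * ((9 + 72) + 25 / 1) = 2014 / 5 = 402.80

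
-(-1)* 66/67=66/67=0.99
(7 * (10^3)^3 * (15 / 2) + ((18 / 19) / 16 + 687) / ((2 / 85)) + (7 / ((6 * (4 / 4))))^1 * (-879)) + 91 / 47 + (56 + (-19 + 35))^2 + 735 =750120487155827 / 14288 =52500034095.45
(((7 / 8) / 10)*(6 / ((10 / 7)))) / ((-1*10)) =-147 / 4000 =-0.04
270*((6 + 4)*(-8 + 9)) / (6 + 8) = 1350 / 7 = 192.86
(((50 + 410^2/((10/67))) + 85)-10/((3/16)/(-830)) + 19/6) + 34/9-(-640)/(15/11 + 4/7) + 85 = 3140875045/2682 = 1171094.35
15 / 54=5 / 18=0.28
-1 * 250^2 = -62500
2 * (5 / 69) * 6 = 20 / 23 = 0.87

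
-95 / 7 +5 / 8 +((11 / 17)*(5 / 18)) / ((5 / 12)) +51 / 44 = -11.36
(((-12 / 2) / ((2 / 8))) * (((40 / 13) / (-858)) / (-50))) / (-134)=8 / 622765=0.00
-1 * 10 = -10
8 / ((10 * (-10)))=-2 / 25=-0.08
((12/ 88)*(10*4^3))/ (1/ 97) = 93120/ 11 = 8465.45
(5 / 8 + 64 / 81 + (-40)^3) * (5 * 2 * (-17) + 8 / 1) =41471083 / 4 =10367770.75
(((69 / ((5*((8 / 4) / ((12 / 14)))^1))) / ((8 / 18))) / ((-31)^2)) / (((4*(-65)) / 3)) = -5589 / 34980400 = -0.00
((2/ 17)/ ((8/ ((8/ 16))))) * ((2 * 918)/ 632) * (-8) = -27/ 158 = -0.17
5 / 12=0.42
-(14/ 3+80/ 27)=-206/ 27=-7.63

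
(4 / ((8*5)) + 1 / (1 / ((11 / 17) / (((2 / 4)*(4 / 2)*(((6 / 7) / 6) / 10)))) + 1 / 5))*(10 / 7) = 6.58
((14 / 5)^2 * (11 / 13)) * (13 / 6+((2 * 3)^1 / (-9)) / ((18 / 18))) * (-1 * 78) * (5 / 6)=-3234 / 5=-646.80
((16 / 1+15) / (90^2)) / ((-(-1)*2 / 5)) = 31 / 3240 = 0.01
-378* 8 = -3024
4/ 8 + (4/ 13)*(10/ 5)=29/ 26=1.12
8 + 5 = 13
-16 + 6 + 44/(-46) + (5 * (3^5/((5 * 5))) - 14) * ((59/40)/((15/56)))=1548827/8625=179.57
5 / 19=0.26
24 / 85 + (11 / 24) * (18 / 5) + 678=231177 / 340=679.93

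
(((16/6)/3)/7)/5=8/315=0.03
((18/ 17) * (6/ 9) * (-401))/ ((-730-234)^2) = -1203/ 3949508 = -0.00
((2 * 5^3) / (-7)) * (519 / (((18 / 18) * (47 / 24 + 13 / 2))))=-3114000 / 1421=-2191.41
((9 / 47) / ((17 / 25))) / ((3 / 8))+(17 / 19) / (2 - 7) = 43417 / 75905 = 0.57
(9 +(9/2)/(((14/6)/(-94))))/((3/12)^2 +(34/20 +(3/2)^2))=-32160/749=-42.94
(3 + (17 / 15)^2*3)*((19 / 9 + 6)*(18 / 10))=37522 / 375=100.06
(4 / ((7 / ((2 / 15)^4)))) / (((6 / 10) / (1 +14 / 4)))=32 / 23625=0.00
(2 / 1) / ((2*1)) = 1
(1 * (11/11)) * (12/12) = 1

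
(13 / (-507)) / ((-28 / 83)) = 83 / 1092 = 0.08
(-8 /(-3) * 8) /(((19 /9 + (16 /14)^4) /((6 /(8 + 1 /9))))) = 24893568 /6021259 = 4.13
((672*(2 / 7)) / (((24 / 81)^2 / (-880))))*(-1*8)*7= 107775360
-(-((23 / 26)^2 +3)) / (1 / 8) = 5114 / 169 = 30.26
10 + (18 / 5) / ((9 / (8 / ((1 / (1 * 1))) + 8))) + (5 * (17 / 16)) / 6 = 8297 / 480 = 17.29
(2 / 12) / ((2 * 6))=1 / 72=0.01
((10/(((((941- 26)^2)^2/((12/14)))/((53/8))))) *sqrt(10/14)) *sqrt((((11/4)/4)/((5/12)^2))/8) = 53 *sqrt(770)/30530079405000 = 0.00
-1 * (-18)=18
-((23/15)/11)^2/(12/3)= -529/108900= -0.00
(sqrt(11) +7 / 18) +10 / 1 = sqrt(11) +187 / 18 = 13.71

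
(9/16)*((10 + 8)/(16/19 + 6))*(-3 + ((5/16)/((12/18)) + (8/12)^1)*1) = -91827/33280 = -2.76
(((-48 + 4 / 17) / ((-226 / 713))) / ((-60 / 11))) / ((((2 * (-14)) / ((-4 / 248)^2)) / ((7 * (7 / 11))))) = 32683 / 28584480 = 0.00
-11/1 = -11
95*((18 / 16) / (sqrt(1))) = 855 / 8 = 106.88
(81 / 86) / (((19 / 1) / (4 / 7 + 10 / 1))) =0.52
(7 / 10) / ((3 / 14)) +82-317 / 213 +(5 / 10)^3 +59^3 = 1750543937 / 8520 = 205462.90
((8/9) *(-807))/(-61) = 2152/183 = 11.76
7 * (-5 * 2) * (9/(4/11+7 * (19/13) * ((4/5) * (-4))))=25025/1286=19.46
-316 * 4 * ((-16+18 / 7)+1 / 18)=1064920 / 63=16903.49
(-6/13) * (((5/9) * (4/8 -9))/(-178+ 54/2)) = -85/5889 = -0.01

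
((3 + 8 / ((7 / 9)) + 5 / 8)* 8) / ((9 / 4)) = 3116 / 63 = 49.46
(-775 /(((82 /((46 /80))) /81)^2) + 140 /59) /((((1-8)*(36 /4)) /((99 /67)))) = 69165684071 /11907827456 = 5.81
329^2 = 108241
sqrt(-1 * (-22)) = sqrt(22) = 4.69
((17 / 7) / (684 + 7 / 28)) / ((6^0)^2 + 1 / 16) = 64 / 19159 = 0.00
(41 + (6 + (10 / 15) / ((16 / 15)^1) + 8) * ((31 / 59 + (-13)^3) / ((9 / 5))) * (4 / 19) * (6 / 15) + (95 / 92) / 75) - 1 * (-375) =-1681315501 / 1546980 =-1086.84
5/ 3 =1.67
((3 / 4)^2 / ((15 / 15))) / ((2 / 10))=45 / 16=2.81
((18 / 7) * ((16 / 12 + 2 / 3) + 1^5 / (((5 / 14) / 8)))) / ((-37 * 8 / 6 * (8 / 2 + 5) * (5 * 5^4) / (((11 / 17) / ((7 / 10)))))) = -4026 / 96315625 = -0.00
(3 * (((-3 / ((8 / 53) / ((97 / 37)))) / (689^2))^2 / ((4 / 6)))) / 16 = 762129 / 224935782975488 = 0.00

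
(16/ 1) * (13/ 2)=104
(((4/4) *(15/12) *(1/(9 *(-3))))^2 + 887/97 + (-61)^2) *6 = 4220317561/188568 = 22380.88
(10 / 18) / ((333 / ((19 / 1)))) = 95 / 2997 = 0.03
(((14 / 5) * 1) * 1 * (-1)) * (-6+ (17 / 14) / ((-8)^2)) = 5359 / 320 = 16.75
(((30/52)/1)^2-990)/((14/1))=-669015/9464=-70.69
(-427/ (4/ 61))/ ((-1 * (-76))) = -85.68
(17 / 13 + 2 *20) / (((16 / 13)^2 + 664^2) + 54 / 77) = 537537 / 5737408486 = 0.00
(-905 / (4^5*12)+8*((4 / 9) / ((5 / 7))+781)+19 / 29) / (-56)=-33427025461 / 299335680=-111.67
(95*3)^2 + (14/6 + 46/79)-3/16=81227.73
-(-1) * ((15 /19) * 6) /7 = 90 /133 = 0.68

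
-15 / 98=-0.15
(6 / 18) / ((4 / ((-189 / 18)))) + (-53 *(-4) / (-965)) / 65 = -440771 / 501800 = -0.88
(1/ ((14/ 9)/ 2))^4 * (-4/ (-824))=6561/ 494606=0.01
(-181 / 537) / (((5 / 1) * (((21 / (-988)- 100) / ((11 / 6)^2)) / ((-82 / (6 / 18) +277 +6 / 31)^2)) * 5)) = 5058407894683 / 11474385479325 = 0.44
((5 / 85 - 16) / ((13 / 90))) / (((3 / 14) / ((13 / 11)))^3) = -1256724560 / 67881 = -18513.64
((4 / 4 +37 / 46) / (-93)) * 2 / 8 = -83 / 17112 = -0.00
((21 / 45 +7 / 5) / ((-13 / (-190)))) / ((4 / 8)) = 2128 / 39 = 54.56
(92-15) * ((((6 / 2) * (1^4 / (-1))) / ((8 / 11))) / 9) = -847 / 24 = -35.29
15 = 15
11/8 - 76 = -597/8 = -74.62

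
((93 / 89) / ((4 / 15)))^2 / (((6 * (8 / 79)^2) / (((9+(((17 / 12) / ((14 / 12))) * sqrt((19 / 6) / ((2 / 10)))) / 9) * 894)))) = 1139394249975 * sqrt(570) / 227110912+16286635455525 / 8111104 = 2127720.12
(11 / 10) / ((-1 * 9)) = -11 / 90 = -0.12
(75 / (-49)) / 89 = -75 / 4361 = -0.02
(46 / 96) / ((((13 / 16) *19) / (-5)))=-0.16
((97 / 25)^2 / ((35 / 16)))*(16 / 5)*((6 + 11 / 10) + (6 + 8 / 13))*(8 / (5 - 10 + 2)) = -805.46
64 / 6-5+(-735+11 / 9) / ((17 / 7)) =-45361 / 153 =-296.48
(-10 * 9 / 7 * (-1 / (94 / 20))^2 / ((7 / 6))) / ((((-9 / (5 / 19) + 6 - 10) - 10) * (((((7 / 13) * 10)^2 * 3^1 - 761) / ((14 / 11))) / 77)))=-91260000 / 60641620421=-0.00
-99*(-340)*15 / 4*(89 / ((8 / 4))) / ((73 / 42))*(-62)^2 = 906855434100 / 73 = 12422677179.45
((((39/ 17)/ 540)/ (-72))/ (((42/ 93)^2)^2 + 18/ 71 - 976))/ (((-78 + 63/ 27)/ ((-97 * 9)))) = 82683758651/ 118505803106600640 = 0.00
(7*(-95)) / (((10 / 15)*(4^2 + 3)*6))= -35 / 4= -8.75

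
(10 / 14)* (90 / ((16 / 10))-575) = -370.54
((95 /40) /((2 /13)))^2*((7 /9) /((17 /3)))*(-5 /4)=-2135315 /52224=-40.89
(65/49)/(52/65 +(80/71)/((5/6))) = 23075/37436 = 0.62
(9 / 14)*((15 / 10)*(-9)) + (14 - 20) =-411 / 28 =-14.68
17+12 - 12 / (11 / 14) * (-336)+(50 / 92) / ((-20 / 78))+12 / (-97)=506368499 / 98164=5158.39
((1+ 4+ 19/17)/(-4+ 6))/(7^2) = 52/833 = 0.06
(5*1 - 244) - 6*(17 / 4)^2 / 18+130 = -5521 / 48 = -115.02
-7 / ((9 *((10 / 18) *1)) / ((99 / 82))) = -693 / 410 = -1.69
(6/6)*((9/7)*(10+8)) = 162/7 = 23.14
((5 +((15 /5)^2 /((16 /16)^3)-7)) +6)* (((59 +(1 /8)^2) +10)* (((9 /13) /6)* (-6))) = -39753 /64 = -621.14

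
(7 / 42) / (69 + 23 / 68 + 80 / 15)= 34 / 15233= 0.00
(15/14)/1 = 15/14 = 1.07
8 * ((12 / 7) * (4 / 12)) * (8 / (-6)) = -128 / 21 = -6.10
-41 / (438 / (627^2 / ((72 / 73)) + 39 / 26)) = -130737725 / 3504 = -37310.99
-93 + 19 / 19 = -92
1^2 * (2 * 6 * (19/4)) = 57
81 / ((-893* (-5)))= 81 / 4465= 0.02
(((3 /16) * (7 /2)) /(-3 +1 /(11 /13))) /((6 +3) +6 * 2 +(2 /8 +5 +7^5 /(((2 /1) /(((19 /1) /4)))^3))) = -132 /82351895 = -0.00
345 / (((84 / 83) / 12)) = 28635 / 7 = 4090.71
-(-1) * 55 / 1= 55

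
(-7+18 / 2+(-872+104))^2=586756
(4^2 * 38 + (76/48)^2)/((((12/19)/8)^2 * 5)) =31736593/1620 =19590.49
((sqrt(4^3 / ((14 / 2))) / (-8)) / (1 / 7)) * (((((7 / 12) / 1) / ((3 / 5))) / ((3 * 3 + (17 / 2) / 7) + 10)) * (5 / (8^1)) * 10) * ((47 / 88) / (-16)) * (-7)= -2015125 * sqrt(7) / 28689408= -0.19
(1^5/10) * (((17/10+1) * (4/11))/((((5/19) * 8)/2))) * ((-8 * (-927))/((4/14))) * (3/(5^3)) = 9986571/171875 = 58.10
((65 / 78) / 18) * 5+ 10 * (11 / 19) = 12355 / 2052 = 6.02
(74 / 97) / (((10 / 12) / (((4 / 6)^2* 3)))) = 592 / 485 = 1.22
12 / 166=6 / 83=0.07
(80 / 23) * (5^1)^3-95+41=8758 / 23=380.78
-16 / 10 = -8 / 5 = -1.60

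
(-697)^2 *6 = 2914854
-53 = -53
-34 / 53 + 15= 761 / 53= 14.36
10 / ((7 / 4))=40 / 7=5.71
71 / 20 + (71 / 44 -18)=-706 / 55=-12.84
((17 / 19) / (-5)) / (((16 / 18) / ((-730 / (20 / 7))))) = 78183 / 1520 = 51.44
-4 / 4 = -1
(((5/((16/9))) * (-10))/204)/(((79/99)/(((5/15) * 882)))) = -1091475/21488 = -50.79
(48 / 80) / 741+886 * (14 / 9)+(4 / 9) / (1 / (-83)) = 4969643 / 3705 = 1341.33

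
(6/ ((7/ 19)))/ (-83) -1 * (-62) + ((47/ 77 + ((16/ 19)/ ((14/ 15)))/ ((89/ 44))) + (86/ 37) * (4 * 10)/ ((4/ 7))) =90194881363/ 399865697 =225.56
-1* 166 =-166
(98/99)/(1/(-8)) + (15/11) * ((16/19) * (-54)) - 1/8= -1054169/15048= -70.05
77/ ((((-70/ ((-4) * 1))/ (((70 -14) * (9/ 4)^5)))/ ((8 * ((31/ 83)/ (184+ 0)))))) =140949963/ 610880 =230.73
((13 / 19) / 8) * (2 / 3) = 13 / 228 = 0.06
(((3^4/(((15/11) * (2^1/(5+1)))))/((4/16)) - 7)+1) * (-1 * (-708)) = 500414.40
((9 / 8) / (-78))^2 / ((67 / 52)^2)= 9 / 71824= 0.00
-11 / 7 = -1.57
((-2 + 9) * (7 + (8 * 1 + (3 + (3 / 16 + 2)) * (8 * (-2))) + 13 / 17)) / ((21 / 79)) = -30099 / 17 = -1770.53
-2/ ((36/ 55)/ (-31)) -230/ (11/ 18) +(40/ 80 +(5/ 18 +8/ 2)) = -6091/ 22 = -276.86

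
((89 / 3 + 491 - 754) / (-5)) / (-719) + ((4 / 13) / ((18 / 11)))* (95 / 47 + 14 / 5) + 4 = 95714314 / 19768905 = 4.84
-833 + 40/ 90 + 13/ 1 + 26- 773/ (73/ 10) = -590936/ 657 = -899.45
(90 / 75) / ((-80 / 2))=-3 / 100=-0.03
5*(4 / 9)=20 / 9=2.22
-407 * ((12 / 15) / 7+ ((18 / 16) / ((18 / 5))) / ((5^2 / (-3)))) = -17501 / 560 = -31.25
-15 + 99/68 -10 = -1601/68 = -23.54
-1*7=-7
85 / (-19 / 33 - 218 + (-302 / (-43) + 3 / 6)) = -241230 / 598967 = -0.40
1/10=0.10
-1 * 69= -69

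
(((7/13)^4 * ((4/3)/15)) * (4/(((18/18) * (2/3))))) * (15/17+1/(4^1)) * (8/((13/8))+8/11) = 27160112/94679715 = 0.29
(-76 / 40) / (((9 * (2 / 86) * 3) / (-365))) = 59641 / 54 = 1104.46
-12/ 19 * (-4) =48/ 19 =2.53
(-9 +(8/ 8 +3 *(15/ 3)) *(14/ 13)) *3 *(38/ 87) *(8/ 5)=32528/ 1885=17.26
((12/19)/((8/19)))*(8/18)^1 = 2/3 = 0.67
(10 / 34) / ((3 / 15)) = 25 / 17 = 1.47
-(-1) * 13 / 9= 13 / 9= 1.44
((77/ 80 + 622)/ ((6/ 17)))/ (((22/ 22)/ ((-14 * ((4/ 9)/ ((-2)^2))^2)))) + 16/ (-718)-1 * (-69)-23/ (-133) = -218982753601/ 928201680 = -235.92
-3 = -3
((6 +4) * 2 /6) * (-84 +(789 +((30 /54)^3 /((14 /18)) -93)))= 3471290 /1701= 2040.73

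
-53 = -53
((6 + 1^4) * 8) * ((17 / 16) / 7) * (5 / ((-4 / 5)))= -425 / 8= -53.12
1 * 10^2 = 100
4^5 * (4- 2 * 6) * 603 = -4939776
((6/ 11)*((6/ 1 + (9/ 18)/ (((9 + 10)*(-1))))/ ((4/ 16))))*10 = 27240/ 209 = 130.33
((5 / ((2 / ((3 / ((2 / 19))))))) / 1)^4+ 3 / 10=32987503509 / 1280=25771487.12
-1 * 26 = -26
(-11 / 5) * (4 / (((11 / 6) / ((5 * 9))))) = -216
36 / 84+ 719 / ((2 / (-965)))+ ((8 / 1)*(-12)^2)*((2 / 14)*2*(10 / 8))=-346505.64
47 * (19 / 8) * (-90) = -40185 / 4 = -10046.25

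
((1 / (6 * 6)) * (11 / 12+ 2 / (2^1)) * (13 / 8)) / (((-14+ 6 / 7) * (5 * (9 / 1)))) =-91 / 622080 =-0.00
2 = 2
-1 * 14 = -14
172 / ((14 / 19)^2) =15523 / 49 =316.80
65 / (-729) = -0.09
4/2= 2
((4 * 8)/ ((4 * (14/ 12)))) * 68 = 3264/ 7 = 466.29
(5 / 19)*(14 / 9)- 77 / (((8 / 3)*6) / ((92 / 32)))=-13.43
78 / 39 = 2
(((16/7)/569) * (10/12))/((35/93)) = 248/27881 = 0.01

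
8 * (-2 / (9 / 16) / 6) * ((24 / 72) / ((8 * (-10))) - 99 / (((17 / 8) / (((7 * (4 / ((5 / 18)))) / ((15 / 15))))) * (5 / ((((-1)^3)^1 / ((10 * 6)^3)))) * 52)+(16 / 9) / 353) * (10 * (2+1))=-535378768 / 3949408125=-0.14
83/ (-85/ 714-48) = -3486/ 2021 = -1.72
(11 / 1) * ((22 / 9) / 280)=121 / 1260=0.10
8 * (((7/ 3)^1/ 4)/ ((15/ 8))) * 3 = 112/ 15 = 7.47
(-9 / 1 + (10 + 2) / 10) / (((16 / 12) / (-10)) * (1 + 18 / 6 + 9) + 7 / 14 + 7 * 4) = -0.29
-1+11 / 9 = 2 / 9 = 0.22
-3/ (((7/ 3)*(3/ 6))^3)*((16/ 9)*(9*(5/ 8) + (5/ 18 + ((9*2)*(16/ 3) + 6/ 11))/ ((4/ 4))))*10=-12982240/ 3773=-3440.83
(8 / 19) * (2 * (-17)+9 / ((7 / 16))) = -752 / 133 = -5.65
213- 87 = 126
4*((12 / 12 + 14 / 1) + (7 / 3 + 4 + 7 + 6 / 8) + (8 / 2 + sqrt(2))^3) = 200*sqrt(2) + 1405 / 3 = 751.18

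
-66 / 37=-1.78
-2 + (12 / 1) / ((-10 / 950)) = -1142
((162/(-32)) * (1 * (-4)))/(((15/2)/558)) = 7533/5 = 1506.60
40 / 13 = 3.08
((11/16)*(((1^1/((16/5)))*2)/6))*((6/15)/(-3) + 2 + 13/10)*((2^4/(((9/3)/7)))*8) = 7315/108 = 67.73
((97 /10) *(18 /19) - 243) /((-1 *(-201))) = -7404 /6365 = -1.16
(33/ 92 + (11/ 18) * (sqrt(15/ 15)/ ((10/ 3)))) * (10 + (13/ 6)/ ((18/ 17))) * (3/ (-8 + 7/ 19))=-4622453/ 1800900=-2.57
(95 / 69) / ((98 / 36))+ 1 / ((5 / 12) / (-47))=-632778 / 5635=-112.29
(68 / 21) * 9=204 / 7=29.14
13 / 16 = 0.81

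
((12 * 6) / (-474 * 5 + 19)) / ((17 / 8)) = -576 / 39967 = -0.01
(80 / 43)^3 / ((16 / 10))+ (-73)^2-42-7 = 420116960 / 79507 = 5284.02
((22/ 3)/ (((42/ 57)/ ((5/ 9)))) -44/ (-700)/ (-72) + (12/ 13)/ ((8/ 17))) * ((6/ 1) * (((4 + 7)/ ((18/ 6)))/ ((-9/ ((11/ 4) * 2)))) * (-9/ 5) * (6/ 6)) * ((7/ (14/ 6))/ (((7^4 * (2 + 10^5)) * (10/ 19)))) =8461402829/ 1966458328380000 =0.00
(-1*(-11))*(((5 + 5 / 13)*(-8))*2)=-12320 / 13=-947.69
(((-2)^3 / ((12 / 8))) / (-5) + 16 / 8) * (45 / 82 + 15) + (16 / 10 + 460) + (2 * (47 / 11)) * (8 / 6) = 3522379 / 6765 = 520.68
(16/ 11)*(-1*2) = -32/ 11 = -2.91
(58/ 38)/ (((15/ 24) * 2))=116/ 95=1.22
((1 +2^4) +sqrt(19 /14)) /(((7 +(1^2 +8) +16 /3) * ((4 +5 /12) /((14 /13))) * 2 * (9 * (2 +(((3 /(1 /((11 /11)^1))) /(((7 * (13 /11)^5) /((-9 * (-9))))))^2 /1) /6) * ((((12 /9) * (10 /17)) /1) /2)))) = 26500643933127 * sqrt(266) /9116790214293123520 +3153576628042113 /4558395107146561760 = 0.00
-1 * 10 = -10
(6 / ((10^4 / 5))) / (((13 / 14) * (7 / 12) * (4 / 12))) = 27 / 1625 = 0.02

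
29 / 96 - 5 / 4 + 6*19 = 10853 / 96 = 113.05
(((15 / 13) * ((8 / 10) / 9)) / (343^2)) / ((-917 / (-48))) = 64 / 1402493729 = 0.00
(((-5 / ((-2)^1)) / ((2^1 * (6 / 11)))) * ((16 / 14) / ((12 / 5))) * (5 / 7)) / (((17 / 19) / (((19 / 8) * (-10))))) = -2481875 / 119952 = -20.69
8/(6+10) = 1/2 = 0.50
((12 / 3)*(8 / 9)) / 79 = 32 / 711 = 0.05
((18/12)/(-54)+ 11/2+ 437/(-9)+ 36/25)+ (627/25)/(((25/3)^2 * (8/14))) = -3844811/93750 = -41.01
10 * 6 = 60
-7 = -7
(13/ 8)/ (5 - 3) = 13/ 16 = 0.81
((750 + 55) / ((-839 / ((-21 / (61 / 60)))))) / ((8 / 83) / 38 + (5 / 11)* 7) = 5865020700 / 942358927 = 6.22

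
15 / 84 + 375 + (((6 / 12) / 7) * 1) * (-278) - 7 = 9753 / 28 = 348.32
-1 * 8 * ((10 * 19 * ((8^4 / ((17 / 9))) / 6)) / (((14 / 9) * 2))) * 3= -63037440 / 119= -529726.39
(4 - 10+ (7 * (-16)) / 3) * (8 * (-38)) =39520 / 3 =13173.33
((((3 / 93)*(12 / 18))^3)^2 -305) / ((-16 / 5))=95.31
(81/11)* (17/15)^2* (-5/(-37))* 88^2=1831104/185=9897.86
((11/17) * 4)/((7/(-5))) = -220/119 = -1.85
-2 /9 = -0.22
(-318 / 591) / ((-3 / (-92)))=-9752 / 591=-16.50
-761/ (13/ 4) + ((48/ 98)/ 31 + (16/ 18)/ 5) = -207900604/ 888615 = -233.96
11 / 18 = 0.61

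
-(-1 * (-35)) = -35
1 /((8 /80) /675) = 6750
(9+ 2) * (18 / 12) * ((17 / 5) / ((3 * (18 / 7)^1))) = 1309 / 180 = 7.27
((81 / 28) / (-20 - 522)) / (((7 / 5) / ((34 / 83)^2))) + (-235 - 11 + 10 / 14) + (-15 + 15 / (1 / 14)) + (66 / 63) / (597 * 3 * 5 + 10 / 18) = -185385490363261 / 3686604949300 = -50.29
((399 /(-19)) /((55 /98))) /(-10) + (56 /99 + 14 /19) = 237209 /47025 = 5.04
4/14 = 0.29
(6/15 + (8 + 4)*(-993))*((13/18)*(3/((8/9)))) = -1161771/40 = -29044.28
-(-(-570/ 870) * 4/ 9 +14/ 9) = -482/ 261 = -1.85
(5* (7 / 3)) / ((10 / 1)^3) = 7 / 600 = 0.01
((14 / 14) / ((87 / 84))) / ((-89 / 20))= -560 / 2581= -0.22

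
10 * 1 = 10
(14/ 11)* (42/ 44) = 147/ 121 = 1.21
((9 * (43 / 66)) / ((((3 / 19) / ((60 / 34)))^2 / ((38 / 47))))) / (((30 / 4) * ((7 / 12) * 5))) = 28313952 / 1045891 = 27.07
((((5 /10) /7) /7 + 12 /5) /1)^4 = 1945358247121 /57648010000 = 33.75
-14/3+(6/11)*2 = -118/33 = -3.58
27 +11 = 38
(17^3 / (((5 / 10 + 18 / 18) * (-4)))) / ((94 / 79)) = -388127 / 564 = -688.17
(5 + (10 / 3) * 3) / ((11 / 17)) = 255 / 11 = 23.18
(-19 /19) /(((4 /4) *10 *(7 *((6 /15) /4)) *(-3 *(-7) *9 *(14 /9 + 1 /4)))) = -4 /9555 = -0.00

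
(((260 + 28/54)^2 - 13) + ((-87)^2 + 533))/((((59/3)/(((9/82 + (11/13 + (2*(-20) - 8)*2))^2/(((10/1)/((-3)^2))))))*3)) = 9634270118709527/920448360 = 10466931.70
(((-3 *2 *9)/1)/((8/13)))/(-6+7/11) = 3861/236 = 16.36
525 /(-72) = -175 /24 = -7.29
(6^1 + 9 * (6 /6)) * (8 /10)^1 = 12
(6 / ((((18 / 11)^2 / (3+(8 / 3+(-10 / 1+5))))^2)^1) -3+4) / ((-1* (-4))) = 54007 / 157464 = 0.34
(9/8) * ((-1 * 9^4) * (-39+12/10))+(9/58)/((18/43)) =323647999/1160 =279006.90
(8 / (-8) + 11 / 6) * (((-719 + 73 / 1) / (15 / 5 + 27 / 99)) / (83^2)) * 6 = -17765 / 124002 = -0.14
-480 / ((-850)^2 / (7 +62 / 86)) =-7968 / 1553375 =-0.01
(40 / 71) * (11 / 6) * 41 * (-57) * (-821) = 140702980 / 71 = 1981732.11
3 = 3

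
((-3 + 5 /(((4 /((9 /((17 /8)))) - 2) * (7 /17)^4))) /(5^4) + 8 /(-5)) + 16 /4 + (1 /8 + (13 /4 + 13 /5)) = 1849065649 /228095000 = 8.11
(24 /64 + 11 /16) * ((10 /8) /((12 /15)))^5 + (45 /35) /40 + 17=15811864763 /587202560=26.93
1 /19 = 0.05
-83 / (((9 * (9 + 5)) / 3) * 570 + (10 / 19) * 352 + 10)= -0.00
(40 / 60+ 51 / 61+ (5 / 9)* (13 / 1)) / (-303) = -4790 / 166347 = -0.03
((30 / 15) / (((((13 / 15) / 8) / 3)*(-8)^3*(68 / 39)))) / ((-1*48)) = 45 / 34816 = 0.00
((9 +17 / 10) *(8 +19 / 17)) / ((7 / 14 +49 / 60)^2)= 5970600 / 106097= 56.27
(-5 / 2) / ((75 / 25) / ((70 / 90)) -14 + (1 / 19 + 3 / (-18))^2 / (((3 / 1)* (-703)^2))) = 337193858610 / 1368043653749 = 0.25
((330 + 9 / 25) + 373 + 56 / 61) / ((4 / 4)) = 1074024 / 1525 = 704.28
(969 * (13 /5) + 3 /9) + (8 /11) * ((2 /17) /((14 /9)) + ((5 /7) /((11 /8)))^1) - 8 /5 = 543972508 /215985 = 2518.57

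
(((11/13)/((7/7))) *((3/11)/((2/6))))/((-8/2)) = -9/52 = -0.17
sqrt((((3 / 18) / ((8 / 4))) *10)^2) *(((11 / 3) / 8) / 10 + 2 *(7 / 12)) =97 / 96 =1.01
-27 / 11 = -2.45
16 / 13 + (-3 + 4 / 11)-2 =-487 / 143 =-3.41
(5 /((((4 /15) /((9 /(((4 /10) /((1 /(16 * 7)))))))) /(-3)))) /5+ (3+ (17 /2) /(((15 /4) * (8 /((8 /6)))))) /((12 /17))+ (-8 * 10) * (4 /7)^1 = -5224159 /120960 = -43.19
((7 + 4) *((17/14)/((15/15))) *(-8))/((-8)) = 187/14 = 13.36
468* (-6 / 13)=-216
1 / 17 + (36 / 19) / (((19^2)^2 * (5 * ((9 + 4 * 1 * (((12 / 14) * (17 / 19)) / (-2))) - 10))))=219586601 / 3733045045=0.06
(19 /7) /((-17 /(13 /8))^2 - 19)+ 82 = 8776801 /106995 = 82.03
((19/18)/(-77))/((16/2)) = -19/11088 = -0.00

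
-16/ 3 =-5.33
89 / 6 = 14.83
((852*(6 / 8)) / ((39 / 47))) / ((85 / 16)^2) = 2562816 / 93925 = 27.29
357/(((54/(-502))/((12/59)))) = -119476/177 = -675.01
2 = 2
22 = 22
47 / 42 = 1.12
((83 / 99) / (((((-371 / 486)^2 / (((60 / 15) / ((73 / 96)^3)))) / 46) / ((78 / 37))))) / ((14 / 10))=138294290515230720 / 152548818667553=906.56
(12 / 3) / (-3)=-4 / 3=-1.33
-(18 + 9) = -27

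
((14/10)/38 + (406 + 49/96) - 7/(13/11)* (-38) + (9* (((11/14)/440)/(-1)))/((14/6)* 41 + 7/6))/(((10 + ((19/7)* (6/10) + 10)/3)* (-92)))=-304558691293/615560073856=-0.49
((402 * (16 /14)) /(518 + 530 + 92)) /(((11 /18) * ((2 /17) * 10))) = 20502 /36575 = 0.56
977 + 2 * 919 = 2815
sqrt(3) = 1.73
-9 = -9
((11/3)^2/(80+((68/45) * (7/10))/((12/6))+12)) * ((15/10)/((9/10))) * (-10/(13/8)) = -1210000/811941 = -1.49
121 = 121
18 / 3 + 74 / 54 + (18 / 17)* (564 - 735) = -79723 / 459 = -173.69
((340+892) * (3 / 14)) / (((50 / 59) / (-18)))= -140184 / 25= -5607.36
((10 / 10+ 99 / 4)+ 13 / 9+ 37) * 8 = 4622 / 9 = 513.56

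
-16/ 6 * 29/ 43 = -232/ 129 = -1.80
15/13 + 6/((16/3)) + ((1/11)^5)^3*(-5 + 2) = 990007816151508975/434433809619227704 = 2.28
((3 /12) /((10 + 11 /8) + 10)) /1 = 2 /171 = 0.01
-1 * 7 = -7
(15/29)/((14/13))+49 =20089/406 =49.48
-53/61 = -0.87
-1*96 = -96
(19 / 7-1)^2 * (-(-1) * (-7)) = -144 / 7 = -20.57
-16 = -16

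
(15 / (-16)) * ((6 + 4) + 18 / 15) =-21 / 2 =-10.50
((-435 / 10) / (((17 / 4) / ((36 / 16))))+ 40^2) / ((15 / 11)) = 589787 / 510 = 1156.45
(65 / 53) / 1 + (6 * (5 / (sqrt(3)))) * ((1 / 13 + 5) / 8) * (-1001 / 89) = 65 / 53 - 12705 * sqrt(3) / 178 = -122.40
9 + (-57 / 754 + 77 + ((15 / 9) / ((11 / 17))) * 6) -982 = -7303871 / 8294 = -880.62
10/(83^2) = 10/6889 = 0.00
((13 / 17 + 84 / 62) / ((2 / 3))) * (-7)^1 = -23457 / 1054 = -22.26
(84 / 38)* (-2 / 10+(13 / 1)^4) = 315672 / 5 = 63134.40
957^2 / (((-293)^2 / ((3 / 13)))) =2747547 / 1116037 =2.46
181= 181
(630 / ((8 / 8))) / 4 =315 / 2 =157.50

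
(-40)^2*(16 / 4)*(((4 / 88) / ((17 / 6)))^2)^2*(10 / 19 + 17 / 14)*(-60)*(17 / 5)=-1440115200 / 9566853989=-0.15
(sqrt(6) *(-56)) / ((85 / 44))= -2464 *sqrt(6) / 85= -71.01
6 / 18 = 0.33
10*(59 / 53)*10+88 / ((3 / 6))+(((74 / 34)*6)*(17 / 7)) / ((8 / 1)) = 432267 / 1484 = 291.29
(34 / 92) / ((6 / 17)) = 289 / 276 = 1.05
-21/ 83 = -0.25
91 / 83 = 1.10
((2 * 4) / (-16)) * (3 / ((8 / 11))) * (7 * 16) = -231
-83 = -83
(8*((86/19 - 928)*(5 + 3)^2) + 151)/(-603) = 2993561/3819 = 783.86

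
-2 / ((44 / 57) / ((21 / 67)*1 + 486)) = -1857231 / 1474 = -1259.99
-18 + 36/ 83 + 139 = 10079/ 83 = 121.43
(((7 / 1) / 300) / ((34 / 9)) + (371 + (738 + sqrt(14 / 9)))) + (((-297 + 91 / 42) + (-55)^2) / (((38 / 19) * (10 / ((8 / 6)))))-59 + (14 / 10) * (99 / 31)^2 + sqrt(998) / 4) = sqrt(14) / 3 + sqrt(998) / 4 + 36649314409 / 29406600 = 1255.44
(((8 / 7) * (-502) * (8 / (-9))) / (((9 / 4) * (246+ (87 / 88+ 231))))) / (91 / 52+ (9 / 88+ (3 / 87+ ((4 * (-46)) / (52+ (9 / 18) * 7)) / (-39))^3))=8103254970732230639616 / 31682629755012516013517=0.26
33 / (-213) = -11 / 71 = -0.15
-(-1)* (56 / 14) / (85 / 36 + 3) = 144 / 193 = 0.75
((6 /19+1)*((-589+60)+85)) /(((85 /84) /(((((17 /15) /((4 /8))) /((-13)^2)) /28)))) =-888 /3211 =-0.28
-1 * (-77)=77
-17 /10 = -1.70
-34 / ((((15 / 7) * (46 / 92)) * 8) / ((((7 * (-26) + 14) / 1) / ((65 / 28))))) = 93296 / 325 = 287.06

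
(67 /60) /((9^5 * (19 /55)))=737 /13463172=0.00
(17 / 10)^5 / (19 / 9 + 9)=12778713 / 10000000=1.28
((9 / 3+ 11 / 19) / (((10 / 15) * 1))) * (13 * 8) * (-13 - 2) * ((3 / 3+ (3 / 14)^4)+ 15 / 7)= -1201525065 / 45619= -26338.26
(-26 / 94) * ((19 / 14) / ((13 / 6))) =-57 / 329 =-0.17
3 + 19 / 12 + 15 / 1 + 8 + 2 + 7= 439 / 12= 36.58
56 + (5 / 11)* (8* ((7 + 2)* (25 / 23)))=23168 / 253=91.57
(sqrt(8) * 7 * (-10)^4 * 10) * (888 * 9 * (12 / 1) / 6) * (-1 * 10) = -223776000000 * sqrt(2) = -316467054133.60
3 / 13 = 0.23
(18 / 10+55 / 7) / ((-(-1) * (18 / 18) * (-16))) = -0.60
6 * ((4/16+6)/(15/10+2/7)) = 21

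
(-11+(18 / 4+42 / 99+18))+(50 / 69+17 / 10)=54454 / 3795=14.35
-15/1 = -15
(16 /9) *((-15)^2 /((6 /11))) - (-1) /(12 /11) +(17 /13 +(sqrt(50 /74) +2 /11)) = 5 *sqrt(37) /37 +420843 /572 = 736.56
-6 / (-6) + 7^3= 344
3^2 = 9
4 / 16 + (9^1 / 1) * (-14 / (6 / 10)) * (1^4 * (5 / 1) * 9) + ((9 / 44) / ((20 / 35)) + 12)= -1660981 / 176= -9437.39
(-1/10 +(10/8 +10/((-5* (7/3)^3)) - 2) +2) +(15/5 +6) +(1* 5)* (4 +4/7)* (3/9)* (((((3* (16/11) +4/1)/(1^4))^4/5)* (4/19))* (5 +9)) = 125867272740173/5724923820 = 21985.84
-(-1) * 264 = 264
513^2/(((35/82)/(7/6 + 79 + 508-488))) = 2161582443/35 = 61759498.37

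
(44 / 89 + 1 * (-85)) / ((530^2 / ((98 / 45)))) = -122843 / 187500750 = -0.00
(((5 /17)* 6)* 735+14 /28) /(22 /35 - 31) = -1544095 /36142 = -42.72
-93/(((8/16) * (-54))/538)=16678/9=1853.11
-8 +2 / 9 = -70 / 9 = -7.78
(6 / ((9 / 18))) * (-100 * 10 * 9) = -108000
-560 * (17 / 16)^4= -2923235 / 4096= -713.68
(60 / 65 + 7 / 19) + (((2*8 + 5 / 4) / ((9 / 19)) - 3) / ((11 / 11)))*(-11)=-1085689 / 2964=-366.29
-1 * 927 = -927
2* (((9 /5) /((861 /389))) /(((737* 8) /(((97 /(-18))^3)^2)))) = 324026109917381 /47961544055040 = 6.76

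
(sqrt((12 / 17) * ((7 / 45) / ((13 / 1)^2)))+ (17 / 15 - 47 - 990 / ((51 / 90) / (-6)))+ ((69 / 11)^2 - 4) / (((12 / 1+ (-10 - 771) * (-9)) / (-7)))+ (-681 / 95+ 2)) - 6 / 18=2 * sqrt(1785) / 3315+ 2870424146591 / 275183403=10430.97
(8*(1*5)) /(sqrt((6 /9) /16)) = 80*sqrt(6) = 195.96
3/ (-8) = -3/ 8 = -0.38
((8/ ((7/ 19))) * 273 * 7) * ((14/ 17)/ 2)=290472/ 17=17086.59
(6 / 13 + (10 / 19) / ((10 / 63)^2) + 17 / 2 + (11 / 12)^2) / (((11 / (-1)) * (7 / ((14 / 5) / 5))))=-5458139 / 24453000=-0.22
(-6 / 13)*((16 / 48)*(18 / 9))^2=-8 / 39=-0.21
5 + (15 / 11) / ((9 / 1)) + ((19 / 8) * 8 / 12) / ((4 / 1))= 5.55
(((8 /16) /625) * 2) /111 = 1 /69375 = 0.00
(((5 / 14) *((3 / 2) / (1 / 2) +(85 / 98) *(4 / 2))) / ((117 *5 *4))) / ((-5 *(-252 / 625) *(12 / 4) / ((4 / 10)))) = 725 / 15169518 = 0.00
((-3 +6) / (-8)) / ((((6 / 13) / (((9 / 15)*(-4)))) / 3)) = 117 / 20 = 5.85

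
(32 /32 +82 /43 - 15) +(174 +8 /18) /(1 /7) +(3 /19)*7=8898037 /7353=1210.12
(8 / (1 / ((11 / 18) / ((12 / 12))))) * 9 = 44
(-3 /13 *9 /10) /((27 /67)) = -67 /130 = -0.52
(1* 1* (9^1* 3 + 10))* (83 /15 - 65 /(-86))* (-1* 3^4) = -18848.57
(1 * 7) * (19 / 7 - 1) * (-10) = -120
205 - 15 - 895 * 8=-6970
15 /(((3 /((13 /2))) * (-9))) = -65 /18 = -3.61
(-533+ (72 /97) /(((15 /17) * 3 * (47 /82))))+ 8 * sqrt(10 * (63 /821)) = -12138583 /22795+ 24 * sqrt(57470) /821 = -525.50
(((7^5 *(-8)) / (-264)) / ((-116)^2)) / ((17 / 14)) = 0.03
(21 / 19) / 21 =1 / 19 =0.05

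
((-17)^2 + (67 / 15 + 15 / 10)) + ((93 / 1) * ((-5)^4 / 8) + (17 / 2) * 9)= 916451 / 120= 7637.09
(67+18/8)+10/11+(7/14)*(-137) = 73/44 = 1.66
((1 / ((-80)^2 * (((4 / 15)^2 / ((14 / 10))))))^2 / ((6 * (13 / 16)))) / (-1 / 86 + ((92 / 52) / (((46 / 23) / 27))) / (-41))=-0.00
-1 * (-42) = 42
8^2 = 64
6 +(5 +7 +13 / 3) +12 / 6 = 73 / 3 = 24.33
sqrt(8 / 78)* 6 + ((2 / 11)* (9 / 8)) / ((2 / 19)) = 4* sqrt(39) / 13 + 171 / 88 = 3.86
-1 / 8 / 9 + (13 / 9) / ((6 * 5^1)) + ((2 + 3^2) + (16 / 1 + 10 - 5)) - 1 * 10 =23797 / 1080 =22.03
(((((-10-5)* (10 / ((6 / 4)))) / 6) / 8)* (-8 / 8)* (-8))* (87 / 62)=-725 / 31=-23.39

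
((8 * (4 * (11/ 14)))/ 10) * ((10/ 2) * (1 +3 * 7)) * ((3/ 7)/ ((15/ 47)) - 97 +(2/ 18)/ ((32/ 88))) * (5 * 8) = -1054860.99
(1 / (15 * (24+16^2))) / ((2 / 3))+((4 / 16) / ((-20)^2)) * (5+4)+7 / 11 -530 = -65216863 / 123200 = -529.36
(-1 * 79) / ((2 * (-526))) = 79 / 1052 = 0.08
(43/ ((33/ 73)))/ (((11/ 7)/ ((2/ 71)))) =43946/ 25773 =1.71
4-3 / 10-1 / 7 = 3.56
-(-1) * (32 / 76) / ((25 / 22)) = 176 / 475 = 0.37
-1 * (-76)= 76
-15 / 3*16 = -80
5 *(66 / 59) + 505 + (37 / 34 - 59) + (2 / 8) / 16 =29059531 / 64192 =452.70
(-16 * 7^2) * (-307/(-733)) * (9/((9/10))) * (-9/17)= 21661920/12461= 1738.38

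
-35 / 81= -0.43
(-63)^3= -250047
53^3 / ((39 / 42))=160329.08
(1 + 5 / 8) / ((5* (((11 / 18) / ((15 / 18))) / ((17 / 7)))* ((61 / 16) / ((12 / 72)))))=221 / 4697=0.05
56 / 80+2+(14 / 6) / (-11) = 821 / 330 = 2.49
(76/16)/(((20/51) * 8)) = 1.51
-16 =-16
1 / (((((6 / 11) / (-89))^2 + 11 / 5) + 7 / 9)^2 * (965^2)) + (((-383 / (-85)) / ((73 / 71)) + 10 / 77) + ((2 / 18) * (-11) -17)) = -36222283890791623652259734899 / 2642049551437295611509388260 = -13.71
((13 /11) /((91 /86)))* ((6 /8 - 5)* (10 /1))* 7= -3655 /11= -332.27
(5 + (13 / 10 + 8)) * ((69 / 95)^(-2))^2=2329487875 / 45334242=51.38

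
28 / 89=0.31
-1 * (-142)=142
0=0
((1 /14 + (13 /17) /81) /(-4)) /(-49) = 1559 /3778488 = 0.00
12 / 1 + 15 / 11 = 147 / 11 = 13.36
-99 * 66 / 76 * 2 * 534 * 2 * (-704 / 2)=1228182912 / 19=64641205.89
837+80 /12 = 2531 /3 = 843.67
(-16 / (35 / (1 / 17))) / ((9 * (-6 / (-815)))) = -1304 / 3213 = -0.41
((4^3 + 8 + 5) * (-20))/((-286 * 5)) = 14/13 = 1.08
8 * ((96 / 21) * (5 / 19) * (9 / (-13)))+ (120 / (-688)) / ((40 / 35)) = -8107305 / 1189552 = -6.82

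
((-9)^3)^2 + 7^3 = 531784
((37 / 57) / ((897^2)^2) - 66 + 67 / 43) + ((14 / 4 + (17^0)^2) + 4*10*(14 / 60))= -160607853272843941 / 3173533441402662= -50.61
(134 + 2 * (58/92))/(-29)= -3111/667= -4.66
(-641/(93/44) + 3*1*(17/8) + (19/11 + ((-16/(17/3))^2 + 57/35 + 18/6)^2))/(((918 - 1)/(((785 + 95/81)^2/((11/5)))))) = -11577300974599942397440/277076349944393769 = -41783.79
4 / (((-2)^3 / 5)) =-2.50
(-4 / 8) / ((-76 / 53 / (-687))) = -36411 / 152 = -239.55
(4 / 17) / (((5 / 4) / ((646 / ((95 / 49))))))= 1568 / 25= 62.72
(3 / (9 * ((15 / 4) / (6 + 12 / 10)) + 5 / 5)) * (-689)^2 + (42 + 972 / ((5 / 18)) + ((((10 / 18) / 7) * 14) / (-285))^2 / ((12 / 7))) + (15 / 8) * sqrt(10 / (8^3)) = 15 * sqrt(5) / 128 + 7017155585399 / 27632745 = 253943.75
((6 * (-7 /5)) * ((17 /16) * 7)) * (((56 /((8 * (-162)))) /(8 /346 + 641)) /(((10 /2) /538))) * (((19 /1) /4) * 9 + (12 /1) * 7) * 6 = 45859374743 /133076400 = 344.61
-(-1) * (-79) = -79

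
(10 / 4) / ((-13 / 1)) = -0.19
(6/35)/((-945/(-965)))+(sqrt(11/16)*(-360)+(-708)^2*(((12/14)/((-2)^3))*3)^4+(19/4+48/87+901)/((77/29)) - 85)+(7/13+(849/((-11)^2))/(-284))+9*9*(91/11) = 1212034324746967/193068635760 - 90*sqrt(11) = 5979.24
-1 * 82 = -82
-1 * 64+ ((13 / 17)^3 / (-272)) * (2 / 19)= -812494485 / 12695192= -64.00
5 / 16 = 0.31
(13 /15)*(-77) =-1001 /15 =-66.73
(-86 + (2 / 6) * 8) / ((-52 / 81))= 3375 / 26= 129.81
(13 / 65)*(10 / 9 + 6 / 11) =164 / 495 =0.33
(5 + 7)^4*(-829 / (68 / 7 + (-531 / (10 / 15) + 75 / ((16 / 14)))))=962648064 / 40385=23836.77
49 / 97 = 0.51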